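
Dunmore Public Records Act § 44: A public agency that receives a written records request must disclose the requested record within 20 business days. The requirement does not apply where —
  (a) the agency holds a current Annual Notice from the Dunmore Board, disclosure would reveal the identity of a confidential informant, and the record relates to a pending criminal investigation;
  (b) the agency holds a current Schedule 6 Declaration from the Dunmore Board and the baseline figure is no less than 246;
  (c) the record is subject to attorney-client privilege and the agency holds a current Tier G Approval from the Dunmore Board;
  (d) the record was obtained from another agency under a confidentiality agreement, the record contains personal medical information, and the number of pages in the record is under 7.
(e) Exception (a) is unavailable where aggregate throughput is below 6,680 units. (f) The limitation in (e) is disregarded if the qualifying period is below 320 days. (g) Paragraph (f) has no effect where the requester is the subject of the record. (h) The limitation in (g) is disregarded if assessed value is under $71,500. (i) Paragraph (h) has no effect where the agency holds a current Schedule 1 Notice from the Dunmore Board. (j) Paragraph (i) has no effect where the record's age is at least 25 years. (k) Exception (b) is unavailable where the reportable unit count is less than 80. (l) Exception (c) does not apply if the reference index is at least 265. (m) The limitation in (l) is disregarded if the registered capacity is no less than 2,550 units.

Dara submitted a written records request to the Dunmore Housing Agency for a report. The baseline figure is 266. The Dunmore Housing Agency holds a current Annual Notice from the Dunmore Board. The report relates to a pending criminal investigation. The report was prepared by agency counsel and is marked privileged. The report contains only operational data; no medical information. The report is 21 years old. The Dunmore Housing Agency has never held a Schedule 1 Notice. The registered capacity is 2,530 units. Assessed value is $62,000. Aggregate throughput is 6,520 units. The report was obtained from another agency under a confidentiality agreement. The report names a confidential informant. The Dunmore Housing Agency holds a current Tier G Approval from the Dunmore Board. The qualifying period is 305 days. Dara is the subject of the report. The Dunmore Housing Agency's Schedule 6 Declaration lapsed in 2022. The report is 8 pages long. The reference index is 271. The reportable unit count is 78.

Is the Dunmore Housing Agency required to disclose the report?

No — exception (a) applies; the Dunmore Housing Agency is not required to disclose the report.

All of (a)'s requirements are met (a current Annual Notice is held; the report names a confidential informant; the report relates to a pending investigation). Under paragraphs (e)–(j): (e) would limit (a) — aggregate throughput is 6,520 units, below the 6,680 units limit — but (f) sets (e) aside: (f) operates — the qualifying period is 305 days, below the 320 days limit. (g) would limit (f) — Dara is the subject of the report — but (h) sets (g) aside: (h) is engaged — assessed value is $62,000, under the $71,500 limit. (i), which would lift (h), does not operate here — no current Schedule 1 Notice is held. So (a) applies.
Exception (b) fails — the Schedule 6 Declaration is not current.
Exception (c) is satisfied on its face — the report is privileged; a current Tier G Approval is held. However, paragraphs (l)–(m) must be considered: (l) operates — the reference index is 271, meeting the 265 threshold. (m) does not operate here (the registered capacity is 2,530 units, short of 2,550 units), so (l) stands. So (c) is unavailable.
Exception (d) does not apply: the report contains only operational data.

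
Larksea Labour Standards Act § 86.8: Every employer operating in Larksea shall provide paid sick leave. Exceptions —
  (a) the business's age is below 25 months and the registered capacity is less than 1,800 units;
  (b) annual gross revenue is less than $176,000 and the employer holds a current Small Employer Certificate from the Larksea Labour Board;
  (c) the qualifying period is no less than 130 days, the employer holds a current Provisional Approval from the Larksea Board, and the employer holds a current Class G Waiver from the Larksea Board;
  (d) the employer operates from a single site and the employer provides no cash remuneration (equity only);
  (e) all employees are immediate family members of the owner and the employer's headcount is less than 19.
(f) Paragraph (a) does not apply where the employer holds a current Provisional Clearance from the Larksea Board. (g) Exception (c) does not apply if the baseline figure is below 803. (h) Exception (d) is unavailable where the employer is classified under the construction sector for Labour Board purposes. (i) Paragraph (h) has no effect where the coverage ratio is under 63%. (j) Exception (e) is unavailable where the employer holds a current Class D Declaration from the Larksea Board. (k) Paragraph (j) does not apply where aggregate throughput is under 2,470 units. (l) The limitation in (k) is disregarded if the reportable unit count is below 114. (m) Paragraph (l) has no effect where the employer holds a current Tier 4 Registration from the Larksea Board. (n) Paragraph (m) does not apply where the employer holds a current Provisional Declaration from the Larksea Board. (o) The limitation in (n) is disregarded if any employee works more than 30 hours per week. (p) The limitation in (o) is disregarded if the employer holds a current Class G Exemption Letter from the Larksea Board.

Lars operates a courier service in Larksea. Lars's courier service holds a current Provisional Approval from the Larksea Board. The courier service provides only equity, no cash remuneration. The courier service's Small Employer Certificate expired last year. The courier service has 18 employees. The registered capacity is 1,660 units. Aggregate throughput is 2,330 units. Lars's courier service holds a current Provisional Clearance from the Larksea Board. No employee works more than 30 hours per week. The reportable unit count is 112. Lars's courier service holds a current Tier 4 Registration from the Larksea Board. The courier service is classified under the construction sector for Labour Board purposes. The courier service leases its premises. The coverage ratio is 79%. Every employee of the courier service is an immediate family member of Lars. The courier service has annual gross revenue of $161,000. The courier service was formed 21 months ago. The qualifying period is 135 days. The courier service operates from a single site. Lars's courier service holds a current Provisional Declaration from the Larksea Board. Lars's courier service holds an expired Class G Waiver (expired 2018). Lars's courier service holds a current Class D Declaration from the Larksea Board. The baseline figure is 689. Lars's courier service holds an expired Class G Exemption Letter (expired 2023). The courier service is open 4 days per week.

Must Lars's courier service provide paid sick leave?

Exception (a) is satisfied on its face — the business's age is 21 months, below the 25 months limit; the registered capacity is 1,660 units, less than the 1,800 units limit. However, paragraph (f) must be considered: (f) is engaged — a current Provisional Clearance is held. So (a) is unavailable.
Exception (b) fails — the Small Employer Certificate has expired.
Exception (c) does not apply: no current Class G Waiver is held.
Exception (d) is satisfied on its face — the employer operates from a single site; remuneration is equity-only. But: (h) is triggered — the courier service is classified under the construction sector. (i) is inapplicable (the coverage ratio is 79%, not under 63%), so (h) stands. (d) is therefore removed.
All of (e)'s requirements are met (every employee is an immediate family member; the employer's headcount is 18, less than the 19 limit). However, paragraphs (j)–(p) must be considered: (j) operates against (e): a current Class D Declaration is held. (k) applies (aggregate throughput is 2,330 units, under the 2,470 units limit), but is itself disapplied by (l): (l) is triggered — the reportable unit count is 112, below the 114 limit. (m) would limit (l) — a current Tier 4 Registration is held — but (n) sets (m) aside: (n) operates against (m): a current Provisional Declaration is held. (o), which would lift (n), is not engaged — no employee exceeds 30 hours/week. Exception (e) does not apply.
None of the exceptions is available; § 86.8 applies in full.

Yes — Lars's courier service must provide paid sick leave.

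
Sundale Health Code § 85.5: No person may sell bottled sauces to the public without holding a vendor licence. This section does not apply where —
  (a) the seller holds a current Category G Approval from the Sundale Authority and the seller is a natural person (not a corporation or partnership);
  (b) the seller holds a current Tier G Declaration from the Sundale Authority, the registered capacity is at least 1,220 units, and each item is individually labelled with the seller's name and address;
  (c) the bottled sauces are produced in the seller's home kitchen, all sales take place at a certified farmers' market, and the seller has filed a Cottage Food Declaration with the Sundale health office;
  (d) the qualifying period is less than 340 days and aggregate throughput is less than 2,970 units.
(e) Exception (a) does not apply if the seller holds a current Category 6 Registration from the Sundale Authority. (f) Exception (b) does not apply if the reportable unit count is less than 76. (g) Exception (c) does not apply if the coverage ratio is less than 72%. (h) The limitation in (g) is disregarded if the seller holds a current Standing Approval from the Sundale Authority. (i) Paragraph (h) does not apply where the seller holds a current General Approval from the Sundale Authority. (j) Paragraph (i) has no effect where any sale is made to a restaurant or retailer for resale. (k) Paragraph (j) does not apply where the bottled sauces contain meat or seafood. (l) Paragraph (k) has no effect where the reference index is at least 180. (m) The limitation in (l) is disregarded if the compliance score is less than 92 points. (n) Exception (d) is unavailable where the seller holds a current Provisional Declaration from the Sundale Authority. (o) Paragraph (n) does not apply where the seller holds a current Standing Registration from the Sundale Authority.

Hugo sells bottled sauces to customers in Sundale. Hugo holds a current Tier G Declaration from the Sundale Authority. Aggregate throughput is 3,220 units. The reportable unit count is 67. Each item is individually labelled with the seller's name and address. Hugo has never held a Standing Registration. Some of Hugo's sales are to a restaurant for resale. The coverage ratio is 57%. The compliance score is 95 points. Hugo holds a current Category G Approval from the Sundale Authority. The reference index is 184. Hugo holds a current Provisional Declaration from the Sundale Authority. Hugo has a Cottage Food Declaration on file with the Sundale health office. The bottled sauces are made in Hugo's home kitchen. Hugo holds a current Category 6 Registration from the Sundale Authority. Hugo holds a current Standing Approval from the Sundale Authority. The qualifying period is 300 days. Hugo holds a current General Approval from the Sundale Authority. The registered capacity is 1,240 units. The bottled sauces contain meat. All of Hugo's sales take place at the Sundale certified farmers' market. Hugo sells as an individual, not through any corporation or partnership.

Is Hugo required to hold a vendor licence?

Exception (a) is satisfied on its face — a current Category G Approval is held; the seller is a natural person. But: (e) is triggered — a current Category 6 Registration is held. So (a) is unavailable.
All of (b)'s requirements are met (a current Tier G Declaration is held; the registered capacity is 1,240 units, meeting the 1,220 units threshold; items are individually labelled). But: (f) is engaged — the reportable unit count is 67, less than the 76 limit. So (b) is unavailable.
All of (c)'s requirements are met (the bottled sauces are home-kitchen produced; all sales are at a certified farmers' market; a Cottage Food Declaration is on file). Applying paragraphs (g)–(m): (g) would limit (c) — the coverage ratio is 57%, less than the 72% limit — but (h) sets (g) aside: (h) is triggered — a current Standing Approval is held. (i) applies (a current General Approval is held), but is set aside by (j): (j) is triggered — some sales are to a restaurant for resale. (k) is engaged (the bottled sauces contain meat), but is itself disapplied by (l): (l) operates against (k): the reference index is 184, meeting the 180 threshold. (m) does not operate here (the compliance score is 95 points, not less than 92 points), so (l) stands. So (c) applies.
Exception (d) does not apply: aggregate throughput is 3,220 units, not less than 2,970 units.

No — exception (c) applies; Hugo is not required to hold a vendor licence.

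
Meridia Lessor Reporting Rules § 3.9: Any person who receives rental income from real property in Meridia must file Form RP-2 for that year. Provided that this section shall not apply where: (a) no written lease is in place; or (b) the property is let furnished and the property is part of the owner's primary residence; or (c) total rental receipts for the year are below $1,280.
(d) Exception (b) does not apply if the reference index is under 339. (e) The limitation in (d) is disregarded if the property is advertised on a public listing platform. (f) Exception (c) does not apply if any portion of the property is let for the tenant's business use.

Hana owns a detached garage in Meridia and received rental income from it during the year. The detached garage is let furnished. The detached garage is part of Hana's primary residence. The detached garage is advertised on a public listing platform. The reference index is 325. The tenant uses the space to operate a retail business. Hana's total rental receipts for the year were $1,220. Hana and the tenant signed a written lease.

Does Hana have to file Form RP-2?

Exception (a) fails — a written lease is in place.
Exception (b): the property is let furnished; the detached garage is part of the primary residence — every condition holds. Considering the limiting provisions: (d) would limit (b) — the reference index is 325, under the 339 limit — but (e) sets (d) aside: (e) operates against (d): the property is publicly advertised. (b) remains available.
Exception (c) is satisfied on its face — total rental receipts for the year are $1,220, below the $1,280 limit. But applying paragraph (f): (f) is engaged — the space is let for business use. (c) is therefore removed.

No — exception (b) applies; Hana is not required to file Form RP-2.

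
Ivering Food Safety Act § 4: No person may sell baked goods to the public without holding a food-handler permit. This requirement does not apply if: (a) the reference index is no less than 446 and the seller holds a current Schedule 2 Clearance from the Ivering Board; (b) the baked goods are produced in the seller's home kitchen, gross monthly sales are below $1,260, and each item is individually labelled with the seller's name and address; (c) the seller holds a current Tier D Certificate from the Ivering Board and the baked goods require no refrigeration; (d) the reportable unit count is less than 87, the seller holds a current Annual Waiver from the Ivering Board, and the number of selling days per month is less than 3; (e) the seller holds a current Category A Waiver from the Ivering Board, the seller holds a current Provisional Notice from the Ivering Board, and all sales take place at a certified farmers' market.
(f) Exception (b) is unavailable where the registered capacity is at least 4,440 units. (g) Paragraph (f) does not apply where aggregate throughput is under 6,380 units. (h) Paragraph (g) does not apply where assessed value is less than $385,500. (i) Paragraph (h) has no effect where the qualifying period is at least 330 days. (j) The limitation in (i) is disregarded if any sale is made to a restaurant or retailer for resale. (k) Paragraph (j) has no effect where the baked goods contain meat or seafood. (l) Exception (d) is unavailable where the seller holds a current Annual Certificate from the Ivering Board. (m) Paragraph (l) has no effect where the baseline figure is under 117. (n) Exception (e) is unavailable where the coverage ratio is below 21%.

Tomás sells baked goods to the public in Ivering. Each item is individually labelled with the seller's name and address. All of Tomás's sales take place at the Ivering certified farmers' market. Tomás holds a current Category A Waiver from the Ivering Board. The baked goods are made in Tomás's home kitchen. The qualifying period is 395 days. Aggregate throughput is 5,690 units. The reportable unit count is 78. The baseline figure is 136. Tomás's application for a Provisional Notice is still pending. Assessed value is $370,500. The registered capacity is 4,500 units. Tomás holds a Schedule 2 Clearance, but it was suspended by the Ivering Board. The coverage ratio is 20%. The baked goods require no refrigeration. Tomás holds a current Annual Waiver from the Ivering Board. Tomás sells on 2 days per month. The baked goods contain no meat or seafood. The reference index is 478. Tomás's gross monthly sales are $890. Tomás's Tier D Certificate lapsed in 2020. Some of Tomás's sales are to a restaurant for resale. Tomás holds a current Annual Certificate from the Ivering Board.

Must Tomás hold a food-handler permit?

Yes — Tomás must hold a food-handler permit.

Exception (a) fails — no current Schedule 2 Clearance is held.
Exception (b) is satisfied on its face — the baked goods are home-kitchen produced; gross monthly sales are $890, below the $1,260 limit; items are individually labelled. But: (f) operates against (b): the registered capacity is 4,500 units, meeting the 4,440 units threshold. (g) would limit (f) — aggregate throughput is 5,690 units, under the 6,380 units limit — but (h) sets (g) aside: (h) operates against (g): assessed value is $370,500, less than the $385,500 limit. (i) is triggered (the qualifying period is 395 days, meeting the 330 days threshold), but is overridden by (j): (j) operates against (i): some sales are to a restaurant for resale. (k) is not engaged (the baked goods contain no meat or seafood), so (j) stands. Exception (b) does not apply.
Exception (c) does not apply: no current Tier D Certificate is held.
All of (d)'s requirements are met (the reportable unit count is 78, less than the 87 limit; a current Annual Waiver is held; the number of selling days per month is 2, less than the 3 limit). But: (l) is engaged — a current Annual Certificate is held. (m) is not engaged (the baseline figure is 136, not under 117), so (l) stands. So (d) is unavailable.
Exception (e) fails — there is no Provisional Notice in force.
No exception applies. The general rule governs.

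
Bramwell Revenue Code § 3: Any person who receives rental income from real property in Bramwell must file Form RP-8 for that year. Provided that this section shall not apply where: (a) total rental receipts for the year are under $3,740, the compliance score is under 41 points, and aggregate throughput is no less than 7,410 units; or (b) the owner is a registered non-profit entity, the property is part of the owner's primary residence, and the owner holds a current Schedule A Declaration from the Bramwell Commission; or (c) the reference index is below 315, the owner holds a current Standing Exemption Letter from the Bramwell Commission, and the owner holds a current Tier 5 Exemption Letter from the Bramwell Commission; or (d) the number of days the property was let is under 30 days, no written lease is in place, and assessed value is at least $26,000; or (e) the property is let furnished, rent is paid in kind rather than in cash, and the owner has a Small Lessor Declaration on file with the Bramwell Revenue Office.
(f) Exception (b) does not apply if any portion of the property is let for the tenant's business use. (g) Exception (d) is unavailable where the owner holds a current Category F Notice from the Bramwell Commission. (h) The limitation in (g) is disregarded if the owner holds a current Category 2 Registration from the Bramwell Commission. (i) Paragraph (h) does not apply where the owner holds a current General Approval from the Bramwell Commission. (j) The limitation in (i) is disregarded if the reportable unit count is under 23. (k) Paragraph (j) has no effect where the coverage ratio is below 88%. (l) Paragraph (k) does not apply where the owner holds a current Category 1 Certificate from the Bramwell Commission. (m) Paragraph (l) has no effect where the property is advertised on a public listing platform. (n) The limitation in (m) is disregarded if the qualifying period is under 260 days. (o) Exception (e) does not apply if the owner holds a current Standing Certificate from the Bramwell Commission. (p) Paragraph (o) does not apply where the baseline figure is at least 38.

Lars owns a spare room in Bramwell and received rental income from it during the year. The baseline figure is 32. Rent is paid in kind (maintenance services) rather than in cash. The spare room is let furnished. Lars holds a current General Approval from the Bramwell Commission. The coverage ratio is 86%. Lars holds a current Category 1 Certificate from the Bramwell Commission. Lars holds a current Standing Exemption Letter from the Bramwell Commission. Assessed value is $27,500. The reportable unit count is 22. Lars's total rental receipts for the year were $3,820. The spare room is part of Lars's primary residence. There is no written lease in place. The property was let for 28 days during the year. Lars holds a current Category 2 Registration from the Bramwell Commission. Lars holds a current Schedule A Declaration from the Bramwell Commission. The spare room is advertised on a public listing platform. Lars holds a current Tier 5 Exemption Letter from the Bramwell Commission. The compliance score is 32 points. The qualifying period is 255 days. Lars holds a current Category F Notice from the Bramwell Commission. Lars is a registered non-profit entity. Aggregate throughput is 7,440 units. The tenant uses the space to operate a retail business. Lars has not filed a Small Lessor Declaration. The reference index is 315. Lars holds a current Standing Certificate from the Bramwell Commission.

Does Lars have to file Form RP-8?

No — exception (d) applies; Lars is not required to file Form RP-8.

Exception (a) does not apply: total rental receipts for the year are $3,820, not under $3,740.
All of (b)'s requirements are met (Lars is a registered non-profit; the spare room is part of the primary residence; a current Schedule A Declaration is held). But applying paragraph (f): (f) is triggered — the space is let for business use. (b) is therefore removed.
Exception (c) fails — the reference index is 315, not below 315.
Exception (d) is satisfied on its face — the number of days the property was let is 28 days, under the 30 days limit; there is no written lease; assessed value is $27,500, meeting the $26,000 threshold. Considering the limiting provisions: (g) operates (a current Category F Notice is held), but is displaced by (h): (h) operates against (g): a current Category 2 Registration is held. (i) would limit (h) — a current General Approval is held — but (j) sets (i) aside: (j) operates against (i): the reportable unit count is 22, under the 23 limit. (k) is triggered (the coverage ratio is 86%, below the 88% limit), but is displaced by (l): (l) operates — a current Category 1 Certificate is held. (m) would limit (l) — the property is publicly advertised — but (n) sets (m) aside: (n) operates against (m): the qualifying period is 255 days, under the 260 days limit. Exception (d) stands.
Exception (e) fails — no Small Lessor Declaration is on file.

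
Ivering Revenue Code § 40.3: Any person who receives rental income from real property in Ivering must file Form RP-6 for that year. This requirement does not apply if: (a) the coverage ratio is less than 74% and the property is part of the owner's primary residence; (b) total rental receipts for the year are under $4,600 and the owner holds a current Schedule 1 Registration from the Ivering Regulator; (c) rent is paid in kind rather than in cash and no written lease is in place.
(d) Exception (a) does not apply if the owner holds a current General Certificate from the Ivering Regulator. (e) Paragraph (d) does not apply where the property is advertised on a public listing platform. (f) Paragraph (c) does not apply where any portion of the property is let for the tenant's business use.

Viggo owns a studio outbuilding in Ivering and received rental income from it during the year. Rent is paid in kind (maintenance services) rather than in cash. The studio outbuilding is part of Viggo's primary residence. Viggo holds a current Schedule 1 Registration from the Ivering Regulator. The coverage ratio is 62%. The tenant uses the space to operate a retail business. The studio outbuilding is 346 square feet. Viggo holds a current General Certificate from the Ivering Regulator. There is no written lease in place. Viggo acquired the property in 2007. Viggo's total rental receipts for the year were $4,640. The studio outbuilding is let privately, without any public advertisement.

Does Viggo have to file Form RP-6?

Exception (a)'s conditions are all satisfied: the coverage ratio is 62%, less than the 74% limit; the studio outbuilding is part of the primary residence. Turning to paragraphs (d)–(e): (d) is triggered — a current General Certificate is held. (e) does not operate here (the property is let privately without advertisement), so (d) stands. So (a) is unavailable.
Exception (b) requires that total rental receipts for the year are under $4,600; but total rental receipts for the year are $4,640, not under $4,600, so (b) is unavailable.
All of (c)'s requirements are met (rent is paid in kind; there is no written lease). Turning to paragraph (f): (f) operates against (c): the space is let for business use. (c) is therefore removed.
No exception applies. The general rule governs.

Yes — Viggo must file Form RP-6.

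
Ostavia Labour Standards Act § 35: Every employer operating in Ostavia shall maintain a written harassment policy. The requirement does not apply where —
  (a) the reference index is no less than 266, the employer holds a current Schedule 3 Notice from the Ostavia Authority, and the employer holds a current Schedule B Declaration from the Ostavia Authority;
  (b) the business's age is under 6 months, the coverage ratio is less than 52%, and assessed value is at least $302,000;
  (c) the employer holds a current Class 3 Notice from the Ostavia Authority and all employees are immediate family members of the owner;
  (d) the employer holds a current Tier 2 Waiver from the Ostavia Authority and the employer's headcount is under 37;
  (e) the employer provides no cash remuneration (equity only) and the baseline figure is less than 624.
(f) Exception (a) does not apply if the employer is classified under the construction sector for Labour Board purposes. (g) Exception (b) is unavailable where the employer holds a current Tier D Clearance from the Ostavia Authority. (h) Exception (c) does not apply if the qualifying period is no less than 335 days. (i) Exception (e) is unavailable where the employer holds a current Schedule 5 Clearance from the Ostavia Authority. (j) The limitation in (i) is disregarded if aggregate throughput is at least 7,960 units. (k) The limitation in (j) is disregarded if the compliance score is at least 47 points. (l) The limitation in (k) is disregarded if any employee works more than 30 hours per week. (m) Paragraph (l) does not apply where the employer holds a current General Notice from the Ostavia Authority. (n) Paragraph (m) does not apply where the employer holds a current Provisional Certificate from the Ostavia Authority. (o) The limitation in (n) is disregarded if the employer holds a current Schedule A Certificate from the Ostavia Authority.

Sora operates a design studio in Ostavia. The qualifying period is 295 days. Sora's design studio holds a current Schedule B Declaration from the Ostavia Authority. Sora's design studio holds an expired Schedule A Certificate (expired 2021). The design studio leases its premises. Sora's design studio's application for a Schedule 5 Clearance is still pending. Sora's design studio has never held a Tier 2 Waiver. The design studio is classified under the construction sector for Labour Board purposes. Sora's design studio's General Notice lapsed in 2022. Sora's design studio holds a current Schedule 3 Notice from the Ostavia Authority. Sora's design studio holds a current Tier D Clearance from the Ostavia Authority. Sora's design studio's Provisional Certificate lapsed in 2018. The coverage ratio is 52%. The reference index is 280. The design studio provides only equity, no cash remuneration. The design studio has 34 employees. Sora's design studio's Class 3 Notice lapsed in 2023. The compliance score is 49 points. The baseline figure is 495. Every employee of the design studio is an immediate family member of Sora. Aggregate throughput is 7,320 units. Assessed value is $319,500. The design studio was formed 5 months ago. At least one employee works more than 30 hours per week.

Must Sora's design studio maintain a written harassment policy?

Exception (a): the reference index is 280, meeting the 266 threshold; a current Schedule 3 Notice is held; a current Schedule B Declaration is held — every condition holds. Turning to paragraph (f): (f) is engaged — the design studio is classified under the construction sector. (a) is therefore removed.
Exception (b) fails — the coverage ratio is 52%, not less than 52%.
Exception (c) fails — the Class 3 Notice is not current.
Exception (d) does not apply: no current Tier 2 Waiver is held.
All of (e)'s requirements are met (remuneration is equity-only; the baseline figure is 495, less than the 624 limit). Under paragraphs (i)–(o): (i), which would limit (e), does not operate here: there is no Schedule 5 Clearance in force. So (e) applies.

No — exception (e) applies; Sora's design studio is not required to maintain a written harassment policy.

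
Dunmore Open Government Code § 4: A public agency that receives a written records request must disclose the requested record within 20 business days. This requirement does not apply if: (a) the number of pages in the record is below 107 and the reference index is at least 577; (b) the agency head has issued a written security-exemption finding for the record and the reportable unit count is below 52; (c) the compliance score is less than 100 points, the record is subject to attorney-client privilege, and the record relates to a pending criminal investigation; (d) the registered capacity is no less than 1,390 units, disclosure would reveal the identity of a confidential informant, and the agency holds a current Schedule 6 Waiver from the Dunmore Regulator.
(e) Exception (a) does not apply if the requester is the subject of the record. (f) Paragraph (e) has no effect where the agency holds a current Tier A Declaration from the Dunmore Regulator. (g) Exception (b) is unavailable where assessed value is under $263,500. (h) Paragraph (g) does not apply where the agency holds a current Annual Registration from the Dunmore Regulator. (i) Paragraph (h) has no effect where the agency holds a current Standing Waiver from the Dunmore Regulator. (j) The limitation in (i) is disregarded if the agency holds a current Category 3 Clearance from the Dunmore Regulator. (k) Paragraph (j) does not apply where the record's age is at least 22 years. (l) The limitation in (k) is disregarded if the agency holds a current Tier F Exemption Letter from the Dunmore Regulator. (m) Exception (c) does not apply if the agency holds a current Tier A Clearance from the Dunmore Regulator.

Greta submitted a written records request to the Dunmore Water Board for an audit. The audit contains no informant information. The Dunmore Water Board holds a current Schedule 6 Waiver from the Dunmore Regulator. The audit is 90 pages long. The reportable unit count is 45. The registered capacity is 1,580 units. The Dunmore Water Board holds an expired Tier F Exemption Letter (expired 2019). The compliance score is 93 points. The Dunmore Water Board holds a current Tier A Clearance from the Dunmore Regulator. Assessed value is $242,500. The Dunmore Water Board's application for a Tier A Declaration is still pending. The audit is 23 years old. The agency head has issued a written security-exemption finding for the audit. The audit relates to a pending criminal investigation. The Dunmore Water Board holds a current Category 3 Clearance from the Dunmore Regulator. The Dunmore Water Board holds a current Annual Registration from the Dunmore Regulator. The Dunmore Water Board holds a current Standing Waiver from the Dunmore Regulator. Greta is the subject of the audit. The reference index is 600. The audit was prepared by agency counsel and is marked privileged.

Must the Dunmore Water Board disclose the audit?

Exception (a)'s conditions are all satisfied: the number of pages in the record is 90, below the 107 limit; the reference index is 600, meeting the 577 threshold. But applying paragraphs (e)–(f): (e) operates against (a): Greta is the subject of the audit. (f), which would lift (e), is not engaged — the Tier A Declaration is not current. So (a) is unavailable.
All of (b)'s requirements are met (a written security-exemption finding has been issued; the reportable unit count is 45, below the 52 limit). But applying paragraphs (g)–(l): (g) applies — assessed value is $242,500, under the $263,500 limit. (h) would limit (g) — a current Annual Registration is held — but (i) sets (h) aside: (i) is engaged — a current Standing Waiver is held. (j) would limit (i) — a current Category 3 Clearance is held — but (k) sets (j) aside: (k) operates against (j): the record's age is 23 years, meeting the 22 years threshold. (l) is not engaged (there is no Tier F Exemption Letter in force), so (k) stands. (b) is therefore removed.
All of (c)'s requirements are met (the compliance score is 93 points, less than the 100 points limit; the audit is privileged; the audit relates to a pending investigation). But applying paragraph (m): (m) operates against (c): a current Tier A Clearance is held. So (c) is unavailable.
Exception (d) does not apply: the audit contains no informant information.
No exception displaces § 4.

Yes — the Dunmore Water Board must disclose the audit.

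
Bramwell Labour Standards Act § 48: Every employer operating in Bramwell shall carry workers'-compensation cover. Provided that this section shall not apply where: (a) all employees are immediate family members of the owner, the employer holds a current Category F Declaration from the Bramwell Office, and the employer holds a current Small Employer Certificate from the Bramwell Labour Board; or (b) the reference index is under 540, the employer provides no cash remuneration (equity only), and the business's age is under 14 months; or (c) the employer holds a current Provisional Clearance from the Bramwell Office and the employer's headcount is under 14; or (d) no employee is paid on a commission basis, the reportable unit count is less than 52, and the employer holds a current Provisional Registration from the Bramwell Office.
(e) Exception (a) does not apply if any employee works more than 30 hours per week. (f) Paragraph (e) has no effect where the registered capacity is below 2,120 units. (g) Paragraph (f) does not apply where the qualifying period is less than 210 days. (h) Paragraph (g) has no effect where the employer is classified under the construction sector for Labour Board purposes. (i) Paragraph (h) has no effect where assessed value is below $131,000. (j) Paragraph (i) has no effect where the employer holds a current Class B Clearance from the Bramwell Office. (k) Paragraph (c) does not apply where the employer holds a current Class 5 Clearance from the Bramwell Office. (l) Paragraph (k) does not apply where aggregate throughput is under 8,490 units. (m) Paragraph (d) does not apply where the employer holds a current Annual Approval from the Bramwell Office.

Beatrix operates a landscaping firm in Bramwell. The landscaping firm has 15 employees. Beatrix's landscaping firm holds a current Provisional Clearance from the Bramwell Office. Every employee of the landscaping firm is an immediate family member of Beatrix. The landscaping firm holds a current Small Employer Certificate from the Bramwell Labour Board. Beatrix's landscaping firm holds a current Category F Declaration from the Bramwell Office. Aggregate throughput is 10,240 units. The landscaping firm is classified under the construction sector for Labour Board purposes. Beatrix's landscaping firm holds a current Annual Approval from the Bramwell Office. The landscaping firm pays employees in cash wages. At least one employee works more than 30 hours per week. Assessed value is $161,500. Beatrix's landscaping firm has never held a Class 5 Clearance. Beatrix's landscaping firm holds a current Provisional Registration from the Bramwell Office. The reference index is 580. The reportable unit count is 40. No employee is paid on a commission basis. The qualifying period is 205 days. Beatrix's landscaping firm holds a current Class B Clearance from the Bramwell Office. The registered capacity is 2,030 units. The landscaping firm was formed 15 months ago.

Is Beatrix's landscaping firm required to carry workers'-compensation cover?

No — exception (a) applies; Beatrix's landscaping firm is not required to carry workers'-compensation cover.

Exception (a) is satisfied on its face — every employee is an immediate family member; a current Category F Declaration is held; a current Small Employer Certificate is held. Considering the limiting provisions: (e) is triggered (at least one employee exceeds 30 hours/week), but is itself disapplied by (f): (f) operates against (e): the registered capacity is 2,030 units, below the 2,120 units limit. (g) would limit (f) — the qualifying period is 205 days, less than the 210 days limit — but (h) sets (g) aside: (h) is triggered — the landscaping firm is classified under the construction sector. (i), which would lift (h), does not operate here — assessed value is $161,500, not below $131,000. Exception (a) stands.
Exception (b) fails — the reference index is 580, not under 540.
Exception (c) fails — the employer's headcount is 15, not under 14.
Exception (d)'s conditions are all satisfied: no employee is paid on commission; the reportable unit count is 40, less than the 52 limit; a current Provisional Registration is held. However, paragraph (m) must be considered: (m) operates against (d): a current Annual Approval is held. So (d) is unavailable.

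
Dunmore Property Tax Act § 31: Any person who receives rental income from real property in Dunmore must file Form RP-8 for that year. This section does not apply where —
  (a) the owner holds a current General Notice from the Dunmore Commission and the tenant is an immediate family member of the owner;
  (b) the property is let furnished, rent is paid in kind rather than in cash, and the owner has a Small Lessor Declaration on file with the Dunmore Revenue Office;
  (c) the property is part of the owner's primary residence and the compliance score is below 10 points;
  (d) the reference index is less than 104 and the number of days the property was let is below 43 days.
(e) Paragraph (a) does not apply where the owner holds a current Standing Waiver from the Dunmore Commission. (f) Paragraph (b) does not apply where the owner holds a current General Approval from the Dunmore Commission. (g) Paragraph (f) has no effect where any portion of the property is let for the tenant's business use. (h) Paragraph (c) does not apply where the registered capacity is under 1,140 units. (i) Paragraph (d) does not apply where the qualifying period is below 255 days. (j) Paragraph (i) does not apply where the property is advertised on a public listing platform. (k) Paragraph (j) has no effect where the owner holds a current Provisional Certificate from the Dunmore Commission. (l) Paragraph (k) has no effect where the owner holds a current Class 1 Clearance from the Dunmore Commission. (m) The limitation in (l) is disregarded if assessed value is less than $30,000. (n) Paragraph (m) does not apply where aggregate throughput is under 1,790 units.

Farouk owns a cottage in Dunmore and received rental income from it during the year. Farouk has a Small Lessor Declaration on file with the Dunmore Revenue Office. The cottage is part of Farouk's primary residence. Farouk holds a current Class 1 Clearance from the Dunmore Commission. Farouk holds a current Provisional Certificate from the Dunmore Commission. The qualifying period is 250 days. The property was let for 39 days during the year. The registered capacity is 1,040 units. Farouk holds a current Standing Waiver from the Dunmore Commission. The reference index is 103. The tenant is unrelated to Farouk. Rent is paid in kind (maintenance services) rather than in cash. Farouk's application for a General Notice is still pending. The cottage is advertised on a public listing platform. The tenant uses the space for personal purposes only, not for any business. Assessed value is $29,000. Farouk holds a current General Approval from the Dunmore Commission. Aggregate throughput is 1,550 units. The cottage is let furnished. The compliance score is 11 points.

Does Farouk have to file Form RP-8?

No — exception (d) applies; Farouk is not required to file Form RP-8.

Exception (a) fails — there is no General Notice in force.
Exception (b) is satisfied on its face — the property is let furnished; rent is paid in kind; a Small Lessor Declaration is on file. However, paragraphs (f)–(g) must be considered: (f) operates against (b): a current General Approval is held. (g), which would lift (f), is not engaged — the space is used for personal purposes only. Exception (b) does not apply.
Exception (c) fails — the compliance score is 11 points, not below 10 points.
Exception (d) is satisfied on its face — the reference index is 103, less than the 104 limit; the number of days the property was let is 39 days, below the 43 days limit. Under paragraphs (i)–(n): (i) would limit (d) — the qualifying period is 250 days, below the 255 days limit — but (j) sets (i) aside: (j) is engaged — the property is publicly advertised. (k) would limit (j) — a current Provisional Certificate is held — but (l) sets (k) aside: (l) is triggered — a current Class 1 Clearance is held. (m) is triggered (assessed value is $29,000, less than the $30,000 limit), but yields to (n): (n) operates against (m): aggregate throughput is 1,550 units, under the 1,790 units limit. (d) remains available.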